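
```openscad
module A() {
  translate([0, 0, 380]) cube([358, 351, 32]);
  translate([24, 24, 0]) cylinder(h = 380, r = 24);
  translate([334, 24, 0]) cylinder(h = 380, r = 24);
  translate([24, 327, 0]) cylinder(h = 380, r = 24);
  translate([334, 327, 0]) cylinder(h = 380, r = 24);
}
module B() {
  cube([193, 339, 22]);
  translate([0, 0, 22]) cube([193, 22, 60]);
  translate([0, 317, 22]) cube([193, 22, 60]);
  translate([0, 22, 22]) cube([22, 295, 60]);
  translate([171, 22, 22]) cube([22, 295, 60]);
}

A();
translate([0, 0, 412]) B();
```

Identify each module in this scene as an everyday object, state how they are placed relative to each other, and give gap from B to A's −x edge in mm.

The open box's min-x is at 0; the stool's min-x is 0; gap = 0 mm.

A is a stool. B is an open box. The open box is on top of the stool. The gap from the open box to the stool's −x edge is 0 mm.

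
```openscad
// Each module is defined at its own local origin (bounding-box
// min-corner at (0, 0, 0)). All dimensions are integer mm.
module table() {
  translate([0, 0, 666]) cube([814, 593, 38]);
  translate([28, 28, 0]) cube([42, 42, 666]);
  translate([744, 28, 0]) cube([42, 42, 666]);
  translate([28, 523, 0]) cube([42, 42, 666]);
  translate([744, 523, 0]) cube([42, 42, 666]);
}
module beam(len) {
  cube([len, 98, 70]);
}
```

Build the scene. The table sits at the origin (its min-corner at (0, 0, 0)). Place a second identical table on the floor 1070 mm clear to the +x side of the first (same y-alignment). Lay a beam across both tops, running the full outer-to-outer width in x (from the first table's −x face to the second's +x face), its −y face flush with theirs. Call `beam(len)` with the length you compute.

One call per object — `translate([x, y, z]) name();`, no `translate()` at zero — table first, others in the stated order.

table();
translate([1884, 0, 0]) table();
translate([0, 0, 704]) beam(2698);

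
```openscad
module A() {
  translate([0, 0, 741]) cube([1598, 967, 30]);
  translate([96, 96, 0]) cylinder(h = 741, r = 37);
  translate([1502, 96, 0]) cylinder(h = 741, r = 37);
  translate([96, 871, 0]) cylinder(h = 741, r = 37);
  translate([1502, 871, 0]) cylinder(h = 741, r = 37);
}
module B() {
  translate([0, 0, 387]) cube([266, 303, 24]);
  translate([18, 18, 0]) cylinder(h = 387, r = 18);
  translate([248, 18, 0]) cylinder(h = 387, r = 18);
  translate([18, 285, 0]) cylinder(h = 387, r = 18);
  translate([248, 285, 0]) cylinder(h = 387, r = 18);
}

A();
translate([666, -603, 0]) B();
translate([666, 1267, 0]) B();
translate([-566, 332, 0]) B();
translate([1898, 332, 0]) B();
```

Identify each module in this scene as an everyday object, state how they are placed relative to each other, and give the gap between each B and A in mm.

Each stool's nearest face is 300 mm from the table's bounding box.

A is a table. B is a stool. Four stools sit around the table at the −y, +y, −x, +x sides. The gap between each stool and the table is 300 mm.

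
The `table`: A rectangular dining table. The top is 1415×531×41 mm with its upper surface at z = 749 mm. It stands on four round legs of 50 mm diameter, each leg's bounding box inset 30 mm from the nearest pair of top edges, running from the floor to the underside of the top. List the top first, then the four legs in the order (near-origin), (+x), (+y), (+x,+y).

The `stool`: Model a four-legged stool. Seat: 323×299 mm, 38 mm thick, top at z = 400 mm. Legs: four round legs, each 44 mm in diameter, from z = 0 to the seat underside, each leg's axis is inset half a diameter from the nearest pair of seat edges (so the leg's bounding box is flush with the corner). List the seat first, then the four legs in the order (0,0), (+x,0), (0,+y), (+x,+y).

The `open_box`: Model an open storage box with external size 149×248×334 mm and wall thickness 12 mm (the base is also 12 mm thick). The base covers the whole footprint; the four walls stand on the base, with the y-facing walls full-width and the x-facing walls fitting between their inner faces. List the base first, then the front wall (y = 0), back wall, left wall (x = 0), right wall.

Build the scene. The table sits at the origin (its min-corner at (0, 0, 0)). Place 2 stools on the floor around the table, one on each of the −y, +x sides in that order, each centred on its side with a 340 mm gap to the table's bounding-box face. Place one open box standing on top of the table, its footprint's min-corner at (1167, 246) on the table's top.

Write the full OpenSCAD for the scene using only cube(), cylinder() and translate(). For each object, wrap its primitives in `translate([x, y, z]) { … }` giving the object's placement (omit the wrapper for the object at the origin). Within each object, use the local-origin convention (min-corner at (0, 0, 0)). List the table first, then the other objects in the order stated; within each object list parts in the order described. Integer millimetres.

translate([0, 0, 708]) cube([1415, 531, 41]);
translate([55, 55, 0]) cylinder(h = 708, r = 25);
translate([1360, 55, 0]) cylinder(h = 708, r = 25);
translate([55, 476, 0]) cylinder(h = 708, r = 25);
translate([1360, 476, 0]) cylinder(h = 708, r = 25);
translate([546, -639, 0]) {
  translate([0, 0, 362]) cube([323, 299, 38]);
  translate([22, 22, 0]) cylinder(h = 362, r = 22);
  translate([301, 22, 0]) cylinder(h = 362, r = 22);
  translate([22, 277, 0]) cylinder(h = 362, r = 22);
  translate([301, 277, 0]) cylinder(h = 362, r = 22);
}
translate([1755, 116, 0]) {
  translate([0, 0, 362]) cube([323, 299, 38]);
  translate([22, 22, 0]) cylinder(h = 362, r = 22);
  translate([301, 22, 0]) cylinder(h = 362, r = 22);
  translate([22, 277, 0]) cylinder(h = 362, r = 22);
  translate([301, 277, 0]) cylinder(h = 362, r = 22);
}
translate([1167, 246, 749]) {
  cube([149, 248, 12]);
  translate([0, 0, 12]) cube([149, 12, 322]);
  translate([0, 236, 12]) cube([149, 12, 322]);
  translate([0, 12, 12]) cube([12, 224, 322]);
  translate([137, 12, 12]) cube([12, 224, 322]);
}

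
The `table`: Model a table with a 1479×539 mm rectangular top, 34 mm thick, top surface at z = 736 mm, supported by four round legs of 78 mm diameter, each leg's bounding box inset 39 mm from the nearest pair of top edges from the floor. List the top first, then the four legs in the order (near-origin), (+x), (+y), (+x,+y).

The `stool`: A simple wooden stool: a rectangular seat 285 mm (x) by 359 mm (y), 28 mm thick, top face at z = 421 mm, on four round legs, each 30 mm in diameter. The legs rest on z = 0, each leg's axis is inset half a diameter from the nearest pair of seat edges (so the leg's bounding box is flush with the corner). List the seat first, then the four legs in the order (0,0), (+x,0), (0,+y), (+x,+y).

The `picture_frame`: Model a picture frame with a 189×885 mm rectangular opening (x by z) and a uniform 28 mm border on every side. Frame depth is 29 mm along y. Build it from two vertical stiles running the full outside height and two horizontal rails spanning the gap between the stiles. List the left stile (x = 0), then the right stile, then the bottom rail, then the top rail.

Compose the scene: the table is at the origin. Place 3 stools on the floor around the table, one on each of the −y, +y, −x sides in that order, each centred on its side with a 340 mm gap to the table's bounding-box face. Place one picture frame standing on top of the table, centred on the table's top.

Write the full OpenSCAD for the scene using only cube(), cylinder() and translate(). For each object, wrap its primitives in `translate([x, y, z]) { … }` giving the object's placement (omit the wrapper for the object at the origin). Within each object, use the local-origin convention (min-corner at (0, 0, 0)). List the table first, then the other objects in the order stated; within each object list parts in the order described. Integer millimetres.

translate([0, 0, 702]) cube([1479, 539, 34]);
translate([78, 78, 0]) cylinder(h = 702, r = 39);
translate([1401, 78, 0]) cylinder(h = 702, r = 39);
translate([78, 461, 0]) cylinder(h = 702, r = 39);
translate([1401, 461, 0]) cylinder(h = 702, r = 39);
translate([597, -699, 0]) {
  translate([0, 0, 393]) cube([285, 359, 28]);
  translate([15, 15, 0]) cylinder(h = 393, r = 15);
  translate([270, 15, 0]) cylinder(h = 393, r = 15);
  translate([15, 344, 0]) cylinder(h = 393, r = 15);
  translate([270, 344, 0]) cylinder(h = 393, r = 15);
}
translate([597, 879, 0]) {
  translate([0, 0, 393]) cube([285, 359, 28]);
  translate([15, 15, 0]) cylinder(h = 393, r = 15);
  translate([270, 15, 0]) cylinder(h = 393, r = 15);
  translate([15, 344, 0]) cylinder(h = 393, r = 15);
  translate([270, 344, 0]) cylinder(h = 393, r = 15);
}
translate([-625, 90, 0]) {
  translate([0, 0, 393]) cube([285, 359, 28]);
  translate([15, 15, 0]) cylinder(h = 393, r = 15);
  translate([270, 15, 0]) cylinder(h = 393, r = 15);
  translate([15, 344, 0]) cylinder(h = 393, r = 15);
  translate([270, 344, 0]) cylinder(h = 393, r = 15);
}
translate([617, 255, 736]) {
  cube([28, 29, 941]);
  translate([217, 0, 0]) cube([28, 29, 941]);
  translate([28, 0, 0]) cube([189, 29, 28]);
  translate([28, 0, 913]) cube([189, 29, 28]);
}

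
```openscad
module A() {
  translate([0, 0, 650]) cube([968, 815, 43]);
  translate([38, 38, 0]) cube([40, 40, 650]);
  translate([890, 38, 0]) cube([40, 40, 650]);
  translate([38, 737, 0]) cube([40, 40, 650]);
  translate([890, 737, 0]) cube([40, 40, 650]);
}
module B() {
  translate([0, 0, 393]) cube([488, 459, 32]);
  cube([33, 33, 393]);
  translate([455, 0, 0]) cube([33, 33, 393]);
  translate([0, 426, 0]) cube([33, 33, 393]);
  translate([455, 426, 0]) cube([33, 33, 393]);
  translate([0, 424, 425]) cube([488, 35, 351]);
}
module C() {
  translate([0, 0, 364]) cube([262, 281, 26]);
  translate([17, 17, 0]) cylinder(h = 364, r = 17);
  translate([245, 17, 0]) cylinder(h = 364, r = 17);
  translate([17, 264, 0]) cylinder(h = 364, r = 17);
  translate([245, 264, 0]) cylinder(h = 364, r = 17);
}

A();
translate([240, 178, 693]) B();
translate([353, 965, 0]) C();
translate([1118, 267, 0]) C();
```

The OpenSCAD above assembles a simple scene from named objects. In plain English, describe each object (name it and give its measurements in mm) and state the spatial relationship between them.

A is a rectangular dining table. The top is 968×815×43 mm with its upper surface at z = 693 mm. It stands on four 40×40 mm square legs, each inset 38 mm from the nearest pair of top edges, running from the floor to the underside of the top.

B is a chair: 488×459 mm seat, 32 mm thick, top at z = 425 mm, on four 33 mm square corner legs flush with the seat edges. A 35 mm thick backrest slab spans the full seat width, extending 351 mm above the seat top, its back face flush with the seat's +y edge.

C is a four-legged stool. The seat is a 262×281×26 mm slab whose top surface is at z = 390 mm; four round legs, each 34 mm in diameter, run from the floor (z = 0) to the underside of the seat, each leg's axis is inset half a diameter from the nearest pair of seat edges (so the leg's bounding box is flush with the corner).

The chair is on top of the table, centred. Two stools sit around the table at the +y, +x sides.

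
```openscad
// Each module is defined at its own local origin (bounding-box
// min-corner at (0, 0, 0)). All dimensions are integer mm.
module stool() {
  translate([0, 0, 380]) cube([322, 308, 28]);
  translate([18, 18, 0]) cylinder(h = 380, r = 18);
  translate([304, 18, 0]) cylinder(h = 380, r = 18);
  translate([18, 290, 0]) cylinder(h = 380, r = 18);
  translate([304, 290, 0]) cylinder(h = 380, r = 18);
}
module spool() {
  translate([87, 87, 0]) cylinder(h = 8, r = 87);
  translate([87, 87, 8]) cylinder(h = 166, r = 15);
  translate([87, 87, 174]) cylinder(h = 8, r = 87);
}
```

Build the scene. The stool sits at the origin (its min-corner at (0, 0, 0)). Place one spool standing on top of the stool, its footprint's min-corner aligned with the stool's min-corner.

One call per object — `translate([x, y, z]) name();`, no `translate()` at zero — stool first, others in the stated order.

stool();
translate([0, 0, 408]) spool();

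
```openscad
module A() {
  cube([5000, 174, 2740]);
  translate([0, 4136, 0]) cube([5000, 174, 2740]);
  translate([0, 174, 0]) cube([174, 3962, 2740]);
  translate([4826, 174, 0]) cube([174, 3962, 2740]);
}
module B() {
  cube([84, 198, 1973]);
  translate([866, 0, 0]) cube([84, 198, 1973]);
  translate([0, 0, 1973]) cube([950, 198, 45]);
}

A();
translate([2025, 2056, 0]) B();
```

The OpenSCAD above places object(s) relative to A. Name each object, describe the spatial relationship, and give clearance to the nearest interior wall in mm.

A is a house frame. B is a door frame. The door frame sits inside the house frame, centred. The clearance to the nearest interior wall is 1851 mm.

Clearances: x = 1851, y = 1882; minimum 1851 mm.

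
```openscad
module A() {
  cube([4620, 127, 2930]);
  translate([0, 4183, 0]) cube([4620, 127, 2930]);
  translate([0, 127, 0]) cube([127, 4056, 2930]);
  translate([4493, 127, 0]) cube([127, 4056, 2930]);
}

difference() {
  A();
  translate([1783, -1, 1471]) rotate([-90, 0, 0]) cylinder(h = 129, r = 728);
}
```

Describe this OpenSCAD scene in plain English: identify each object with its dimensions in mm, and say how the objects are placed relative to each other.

A is the wall frame of a small rectangular building: four walls, each 2930 mm tall and 127 mm thick, enclosing a footprint 4620 mm (x) by 4310 mm (y) outside-to-outside, with no floor or roof. The front and back walls (the −y and +y sides) span the full width; the two side walls fit between them.

The house frame has a circular hole of radius 728 mm through its front wall, centred at (x = 1783, z = 1471).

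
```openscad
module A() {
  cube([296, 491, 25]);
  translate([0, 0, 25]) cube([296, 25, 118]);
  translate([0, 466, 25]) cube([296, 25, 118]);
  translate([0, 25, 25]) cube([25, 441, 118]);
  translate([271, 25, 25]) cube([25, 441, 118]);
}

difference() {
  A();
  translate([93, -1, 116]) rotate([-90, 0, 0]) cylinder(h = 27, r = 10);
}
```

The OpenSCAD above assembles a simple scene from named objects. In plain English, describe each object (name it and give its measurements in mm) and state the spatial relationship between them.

A is an open storage box with external size 296×491×143 mm and wall thickness 25 mm (the base is also 25 mm thick). The base covers the whole footprint; the four walls stand on the base, with the y-facing walls full-width and the x-facing walls fitting between their inner faces.

The open box has a circular hole of radius 10 mm through its front wall, centred at (x = 93, z = 116).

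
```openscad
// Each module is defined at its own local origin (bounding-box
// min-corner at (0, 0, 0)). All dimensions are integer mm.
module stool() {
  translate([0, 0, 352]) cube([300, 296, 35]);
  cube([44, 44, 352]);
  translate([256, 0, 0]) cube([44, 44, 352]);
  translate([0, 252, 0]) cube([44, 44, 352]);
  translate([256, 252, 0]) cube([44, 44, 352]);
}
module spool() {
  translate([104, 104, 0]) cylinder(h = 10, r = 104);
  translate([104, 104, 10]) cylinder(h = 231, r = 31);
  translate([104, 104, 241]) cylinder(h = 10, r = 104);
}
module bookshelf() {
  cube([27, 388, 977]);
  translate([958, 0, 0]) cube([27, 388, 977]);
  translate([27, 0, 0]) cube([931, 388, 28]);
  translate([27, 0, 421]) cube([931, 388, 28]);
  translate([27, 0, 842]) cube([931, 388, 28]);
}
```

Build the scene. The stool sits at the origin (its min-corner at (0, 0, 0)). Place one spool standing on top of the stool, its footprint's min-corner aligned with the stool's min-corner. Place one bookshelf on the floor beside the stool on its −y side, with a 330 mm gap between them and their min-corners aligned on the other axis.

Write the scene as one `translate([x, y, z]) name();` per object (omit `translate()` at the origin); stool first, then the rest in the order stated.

stool();
translate([0, 0, 387]) spool();
translate([0, -718, 0]) bookshelf();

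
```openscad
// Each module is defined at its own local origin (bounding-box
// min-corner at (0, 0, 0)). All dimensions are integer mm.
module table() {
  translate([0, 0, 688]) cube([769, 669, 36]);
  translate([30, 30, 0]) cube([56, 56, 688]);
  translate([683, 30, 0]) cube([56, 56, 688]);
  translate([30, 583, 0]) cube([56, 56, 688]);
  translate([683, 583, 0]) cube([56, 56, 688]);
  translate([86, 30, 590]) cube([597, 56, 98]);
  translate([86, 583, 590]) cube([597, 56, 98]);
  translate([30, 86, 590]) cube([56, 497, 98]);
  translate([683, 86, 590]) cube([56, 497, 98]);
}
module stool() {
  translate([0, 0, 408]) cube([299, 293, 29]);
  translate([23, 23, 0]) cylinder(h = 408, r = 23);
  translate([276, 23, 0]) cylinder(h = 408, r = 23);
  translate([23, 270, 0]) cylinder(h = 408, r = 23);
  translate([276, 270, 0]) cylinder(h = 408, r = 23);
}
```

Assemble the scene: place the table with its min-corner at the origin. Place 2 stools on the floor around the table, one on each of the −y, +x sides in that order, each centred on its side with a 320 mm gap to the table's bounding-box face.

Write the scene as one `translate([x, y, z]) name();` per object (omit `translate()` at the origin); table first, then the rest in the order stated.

table();
translate([235, -613, 0]) stool();
translate([1089, 188, 0]) stool();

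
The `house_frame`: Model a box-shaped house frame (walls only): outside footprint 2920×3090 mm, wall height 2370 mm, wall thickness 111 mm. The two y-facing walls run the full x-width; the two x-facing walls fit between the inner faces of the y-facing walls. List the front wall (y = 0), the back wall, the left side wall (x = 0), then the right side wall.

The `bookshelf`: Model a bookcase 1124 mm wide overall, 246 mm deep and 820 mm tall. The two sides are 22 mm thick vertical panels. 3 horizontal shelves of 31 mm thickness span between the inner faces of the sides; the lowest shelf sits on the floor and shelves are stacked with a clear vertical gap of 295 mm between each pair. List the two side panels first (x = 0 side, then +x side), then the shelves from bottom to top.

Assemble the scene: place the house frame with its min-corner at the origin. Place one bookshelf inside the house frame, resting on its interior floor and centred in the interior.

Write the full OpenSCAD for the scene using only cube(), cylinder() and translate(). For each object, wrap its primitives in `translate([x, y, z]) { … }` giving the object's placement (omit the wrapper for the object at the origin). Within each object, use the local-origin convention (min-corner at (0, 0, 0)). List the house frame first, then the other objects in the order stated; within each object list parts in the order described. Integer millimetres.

cube([2920, 111, 2370]);
translate([0, 2979, 0]) cube([2920, 111, 2370]);
translate([0, 111, 0]) cube([111, 2868, 2370]);
translate([2809, 111, 0]) cube([111, 2868, 2370]);
translate([898, 1422, 0]) {
  cube([22, 246, 820]);
  translate([1102, 0, 0]) cube([22, 246, 820]);
  translate([22, 0, 0]) cube([1080, 246, 31]);
  translate([22, 0, 326]) cube([1080, 246, 31]);
  translate([22, 0, 652]) cube([1080, 246, 31]);
}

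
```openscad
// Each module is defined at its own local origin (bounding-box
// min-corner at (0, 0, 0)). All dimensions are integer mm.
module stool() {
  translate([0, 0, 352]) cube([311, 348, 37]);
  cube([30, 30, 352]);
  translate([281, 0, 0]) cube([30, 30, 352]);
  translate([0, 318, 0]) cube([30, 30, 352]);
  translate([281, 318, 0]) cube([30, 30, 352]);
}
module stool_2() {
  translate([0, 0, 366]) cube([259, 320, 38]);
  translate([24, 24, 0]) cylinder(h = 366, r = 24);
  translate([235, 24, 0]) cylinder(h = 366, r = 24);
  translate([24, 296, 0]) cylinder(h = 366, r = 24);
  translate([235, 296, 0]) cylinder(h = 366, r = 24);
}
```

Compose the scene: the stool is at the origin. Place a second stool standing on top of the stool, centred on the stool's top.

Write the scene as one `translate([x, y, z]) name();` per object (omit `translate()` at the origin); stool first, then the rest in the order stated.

stool();
translate([26, 14, 389]) stool_2();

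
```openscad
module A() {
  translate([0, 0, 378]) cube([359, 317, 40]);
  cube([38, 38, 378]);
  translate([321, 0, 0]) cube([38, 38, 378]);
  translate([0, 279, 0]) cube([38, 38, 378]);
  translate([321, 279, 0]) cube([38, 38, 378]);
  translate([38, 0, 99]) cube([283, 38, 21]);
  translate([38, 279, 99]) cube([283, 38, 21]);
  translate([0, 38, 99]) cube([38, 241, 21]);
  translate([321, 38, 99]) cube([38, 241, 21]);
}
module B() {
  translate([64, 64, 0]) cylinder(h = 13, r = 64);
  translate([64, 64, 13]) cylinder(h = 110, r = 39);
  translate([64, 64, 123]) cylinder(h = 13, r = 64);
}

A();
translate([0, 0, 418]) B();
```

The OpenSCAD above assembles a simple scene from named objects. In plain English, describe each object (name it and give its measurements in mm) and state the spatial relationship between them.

A is a four-legged stool. The seat is 359×317 mm, 40 mm thick, top at z = 418 mm. It stands on four square legs, each 38×38 mm in cross-section, from z = 0 to the seat underside, each flush with a corner of the seat. Four stretchers, 38 mm wide and 21 mm tall, connect adjacent legs with their undersides at z = 99 mm, each running between the inner faces of the legs it joins and aligned with the legs' outer faces on the other axis.

B is a spool: two coaxial disc flanges of radius 64 mm and thickness 13 mm, joined by a core cylinder of radius 39 mm and height 110 mm. The lower flange rests on z = 0 and the three cylinders share a vertical axis.

The spool is on top of the stool.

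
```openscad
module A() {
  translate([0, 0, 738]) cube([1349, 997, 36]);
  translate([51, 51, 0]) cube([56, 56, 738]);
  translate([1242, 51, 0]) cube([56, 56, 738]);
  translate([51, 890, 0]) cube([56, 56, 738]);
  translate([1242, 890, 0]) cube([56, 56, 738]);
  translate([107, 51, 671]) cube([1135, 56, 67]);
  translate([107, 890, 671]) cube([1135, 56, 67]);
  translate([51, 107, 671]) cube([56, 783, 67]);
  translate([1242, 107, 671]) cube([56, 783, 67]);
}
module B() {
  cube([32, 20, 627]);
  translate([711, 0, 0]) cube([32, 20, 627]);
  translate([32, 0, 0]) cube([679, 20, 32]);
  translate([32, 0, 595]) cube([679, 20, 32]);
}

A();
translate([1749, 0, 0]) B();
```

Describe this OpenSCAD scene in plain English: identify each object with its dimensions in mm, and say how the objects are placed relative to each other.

A is a rectangular dining table. The top is 1349×997×36 mm with its upper surface at z = 774 mm. It stands on four 56×56 mm square legs, each inset 51 mm from the nearest pair of top edges, running from the floor to the underside of the top. Four apron rails, 56 mm thick and 67 mm tall, run between adjacent legs with their top edges flush with the underside of the top and their outer faces flush with the legs' outer faces.

B is a picture frame with a 679×563 mm rectangular opening (x by z) and a uniform 32 mm border on every side. Frame depth is 20 mm along y. It is built from two vertical stiles running the full outside height and two horizontal rails spanning the gap between the stiles.

The picture frame is on the floor beside the table on its +x side.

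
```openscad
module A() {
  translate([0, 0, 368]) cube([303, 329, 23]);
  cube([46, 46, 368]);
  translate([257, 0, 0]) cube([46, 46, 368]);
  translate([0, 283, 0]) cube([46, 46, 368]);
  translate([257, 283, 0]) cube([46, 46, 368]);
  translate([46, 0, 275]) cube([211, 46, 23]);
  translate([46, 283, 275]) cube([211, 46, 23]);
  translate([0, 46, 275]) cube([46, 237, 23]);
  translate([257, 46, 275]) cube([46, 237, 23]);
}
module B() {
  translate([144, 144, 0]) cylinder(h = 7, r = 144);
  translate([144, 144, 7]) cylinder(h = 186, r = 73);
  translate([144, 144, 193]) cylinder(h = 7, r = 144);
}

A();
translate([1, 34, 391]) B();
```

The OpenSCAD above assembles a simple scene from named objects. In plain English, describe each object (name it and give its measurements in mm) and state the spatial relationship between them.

A is a simple wooden stool: a rectangular seat 303 mm (x) by 329 mm (y), 23 mm thick, top face at z = 391 mm, on four square legs, each 46×46 mm in cross-section. The legs rest on z = 0, each flush with a corner of the seat. Four stretchers, 46 mm wide and 23 mm tall, connect adjacent legs with their undersides at z = 275 mm, each running between the inner faces of the legs it joins and aligned with the legs' outer faces on the other axis.

B is a spool: two coaxial disc flanges of radius 144 mm and thickness 7 mm, joined by a core cylinder of radius 73 mm and height 186 mm. The lower flange rests on z = 0 and the three cylinders share a vertical axis.

The spool is on top of the stool.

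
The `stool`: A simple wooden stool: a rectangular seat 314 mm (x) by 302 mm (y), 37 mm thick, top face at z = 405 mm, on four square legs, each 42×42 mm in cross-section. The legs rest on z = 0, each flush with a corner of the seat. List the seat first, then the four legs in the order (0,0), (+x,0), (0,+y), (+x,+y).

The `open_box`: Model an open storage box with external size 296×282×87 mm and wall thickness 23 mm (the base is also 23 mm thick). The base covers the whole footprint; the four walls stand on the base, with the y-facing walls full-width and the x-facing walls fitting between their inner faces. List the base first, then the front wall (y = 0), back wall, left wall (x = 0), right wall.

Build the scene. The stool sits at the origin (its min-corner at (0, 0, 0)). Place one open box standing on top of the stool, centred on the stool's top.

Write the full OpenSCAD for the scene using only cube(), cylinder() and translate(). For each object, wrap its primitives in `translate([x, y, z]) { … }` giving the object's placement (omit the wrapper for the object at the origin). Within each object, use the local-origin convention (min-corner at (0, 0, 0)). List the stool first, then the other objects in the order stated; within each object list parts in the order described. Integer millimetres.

translate([0, 0, 368]) cube([314, 302, 37]);
cube([42, 42, 368]);
translate([272, 0, 0]) cube([42, 42, 368]);
translate([0, 260, 0]) cube([42, 42, 368]);
translate([272, 260, 0]) cube([42, 42, 368]);
translate([9, 10, 405]) {
  cube([296, 282, 23]);
  translate([0, 0, 23]) cube([296, 23, 64]);
  translate([0, 259, 23]) cube([296, 23, 64]);
  translate([0, 23, 23]) cube([23, 236, 64]);
  translate([273, 23, 23]) cube([23, 236, 64]);
}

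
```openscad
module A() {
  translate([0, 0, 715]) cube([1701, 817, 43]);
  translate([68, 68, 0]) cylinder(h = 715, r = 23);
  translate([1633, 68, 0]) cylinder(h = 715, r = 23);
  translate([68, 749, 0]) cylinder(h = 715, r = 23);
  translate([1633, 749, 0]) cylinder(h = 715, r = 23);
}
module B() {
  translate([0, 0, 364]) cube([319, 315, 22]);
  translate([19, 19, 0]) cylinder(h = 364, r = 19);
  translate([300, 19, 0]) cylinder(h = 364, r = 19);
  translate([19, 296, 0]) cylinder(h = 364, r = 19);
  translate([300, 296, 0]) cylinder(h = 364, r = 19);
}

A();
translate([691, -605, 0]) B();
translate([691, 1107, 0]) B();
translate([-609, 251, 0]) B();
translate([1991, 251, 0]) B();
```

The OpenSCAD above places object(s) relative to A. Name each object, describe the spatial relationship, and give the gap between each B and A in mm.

A is a table. B is a stool. Four stools sit around the table at the −y, +y, −x, +x sides. The gap between each stool and the table is 290 mm.

Each stool's nearest face is 290 mm from the table's bounding box.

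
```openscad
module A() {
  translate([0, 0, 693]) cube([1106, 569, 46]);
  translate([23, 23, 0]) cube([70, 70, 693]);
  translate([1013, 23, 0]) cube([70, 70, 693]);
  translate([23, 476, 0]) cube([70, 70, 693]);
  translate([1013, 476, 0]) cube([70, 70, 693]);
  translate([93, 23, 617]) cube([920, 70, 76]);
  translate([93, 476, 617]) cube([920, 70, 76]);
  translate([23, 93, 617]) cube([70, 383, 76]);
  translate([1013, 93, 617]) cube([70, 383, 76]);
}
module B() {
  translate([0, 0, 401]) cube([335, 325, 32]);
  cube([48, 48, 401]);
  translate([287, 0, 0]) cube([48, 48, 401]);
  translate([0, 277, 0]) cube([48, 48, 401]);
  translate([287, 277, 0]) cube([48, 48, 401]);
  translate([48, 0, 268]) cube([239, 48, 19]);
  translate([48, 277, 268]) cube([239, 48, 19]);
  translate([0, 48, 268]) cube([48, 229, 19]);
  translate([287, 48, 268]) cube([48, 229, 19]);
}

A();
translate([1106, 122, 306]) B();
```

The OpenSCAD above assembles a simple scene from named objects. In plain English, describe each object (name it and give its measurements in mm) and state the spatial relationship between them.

A is a table with a 1106×569 mm rectangular top, 46 mm thick, top surface at z = 739 mm, supported by four 70×70 mm square legs, each inset 23 mm from the nearest pair of top edges, running from the floor. Four apron rails, 70 mm thick and 76 mm tall, run between adjacent legs with their top edges flush with the underside of the top and their outer faces flush with the legs' outer faces.

B is a four-legged stool. The seat is a 335×325×32 mm slab whose top surface is at z = 433 mm; four square legs, each 48×48 mm in cross-section, run from the floor (z = 0) to the underside of the seat, each flush with a corner of the seat. Four stretchers, 48 mm wide and 19 mm tall, connect adjacent legs with their undersides at z = 268 mm, each running between the inner faces of the legs it joins and aligned with the legs' outer faces on the other axis.

The stool is beside the table with their tops flush at z = 739.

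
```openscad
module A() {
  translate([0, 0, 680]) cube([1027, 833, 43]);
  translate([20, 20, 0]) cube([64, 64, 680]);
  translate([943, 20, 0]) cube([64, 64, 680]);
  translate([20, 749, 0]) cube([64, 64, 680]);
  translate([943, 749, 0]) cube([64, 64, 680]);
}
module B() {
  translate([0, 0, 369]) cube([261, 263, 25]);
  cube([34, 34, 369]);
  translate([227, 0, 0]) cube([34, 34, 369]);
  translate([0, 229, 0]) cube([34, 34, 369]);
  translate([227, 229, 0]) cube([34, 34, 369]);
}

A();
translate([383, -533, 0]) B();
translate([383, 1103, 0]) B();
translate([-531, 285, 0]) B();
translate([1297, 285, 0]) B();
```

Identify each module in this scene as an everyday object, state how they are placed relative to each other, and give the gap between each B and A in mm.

A is a table. B is a stool. Four stools sit around the table at the −y, +y, −x, +x sides. The gap between each stool and the table is 270 mm.

Each stool's nearest face is 270 mm from the table's bounding box.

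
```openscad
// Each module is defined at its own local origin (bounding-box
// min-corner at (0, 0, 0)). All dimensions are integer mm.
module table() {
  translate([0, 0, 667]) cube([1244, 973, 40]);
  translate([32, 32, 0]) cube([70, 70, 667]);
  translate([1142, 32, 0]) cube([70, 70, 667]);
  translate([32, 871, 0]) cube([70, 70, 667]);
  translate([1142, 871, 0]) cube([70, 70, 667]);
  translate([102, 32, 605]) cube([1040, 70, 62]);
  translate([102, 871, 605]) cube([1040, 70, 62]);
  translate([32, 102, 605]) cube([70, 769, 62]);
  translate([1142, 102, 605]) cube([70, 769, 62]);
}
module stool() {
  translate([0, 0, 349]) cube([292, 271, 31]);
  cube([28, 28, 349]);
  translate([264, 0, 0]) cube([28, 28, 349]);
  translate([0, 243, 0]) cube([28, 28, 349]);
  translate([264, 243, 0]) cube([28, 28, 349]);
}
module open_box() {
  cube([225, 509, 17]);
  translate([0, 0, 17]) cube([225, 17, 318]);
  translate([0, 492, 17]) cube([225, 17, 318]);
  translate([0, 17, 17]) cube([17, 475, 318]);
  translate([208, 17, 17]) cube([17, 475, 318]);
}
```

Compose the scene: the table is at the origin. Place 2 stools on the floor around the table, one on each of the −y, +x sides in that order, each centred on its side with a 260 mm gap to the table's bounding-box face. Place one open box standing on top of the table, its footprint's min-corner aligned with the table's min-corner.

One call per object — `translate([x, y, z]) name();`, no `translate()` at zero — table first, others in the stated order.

table();
translate([476, -531, 0]) stool();
translate([1504, 351, 0]) stool();
translate([0, 0, 707]) open_box();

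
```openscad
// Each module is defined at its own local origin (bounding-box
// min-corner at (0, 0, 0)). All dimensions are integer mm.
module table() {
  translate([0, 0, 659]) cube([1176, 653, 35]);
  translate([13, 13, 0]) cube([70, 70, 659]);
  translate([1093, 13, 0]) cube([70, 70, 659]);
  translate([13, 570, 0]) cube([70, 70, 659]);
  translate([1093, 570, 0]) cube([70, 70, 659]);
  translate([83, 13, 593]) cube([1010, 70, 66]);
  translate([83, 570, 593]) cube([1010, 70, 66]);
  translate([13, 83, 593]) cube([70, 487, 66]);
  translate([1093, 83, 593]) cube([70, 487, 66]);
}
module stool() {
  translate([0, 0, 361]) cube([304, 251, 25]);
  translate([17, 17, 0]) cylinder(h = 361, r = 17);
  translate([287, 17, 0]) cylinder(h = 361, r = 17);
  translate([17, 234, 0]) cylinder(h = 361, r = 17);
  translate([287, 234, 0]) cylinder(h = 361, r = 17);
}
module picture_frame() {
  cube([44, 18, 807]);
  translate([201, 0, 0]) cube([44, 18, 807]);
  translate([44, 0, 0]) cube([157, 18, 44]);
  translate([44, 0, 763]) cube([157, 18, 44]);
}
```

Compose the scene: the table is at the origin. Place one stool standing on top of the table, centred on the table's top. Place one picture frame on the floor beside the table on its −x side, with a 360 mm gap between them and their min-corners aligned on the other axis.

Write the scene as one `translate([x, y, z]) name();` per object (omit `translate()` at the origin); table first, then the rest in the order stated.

table();
translate([436, 201, 694]) stool();
translate([-605, 0, 0]) picture_frame();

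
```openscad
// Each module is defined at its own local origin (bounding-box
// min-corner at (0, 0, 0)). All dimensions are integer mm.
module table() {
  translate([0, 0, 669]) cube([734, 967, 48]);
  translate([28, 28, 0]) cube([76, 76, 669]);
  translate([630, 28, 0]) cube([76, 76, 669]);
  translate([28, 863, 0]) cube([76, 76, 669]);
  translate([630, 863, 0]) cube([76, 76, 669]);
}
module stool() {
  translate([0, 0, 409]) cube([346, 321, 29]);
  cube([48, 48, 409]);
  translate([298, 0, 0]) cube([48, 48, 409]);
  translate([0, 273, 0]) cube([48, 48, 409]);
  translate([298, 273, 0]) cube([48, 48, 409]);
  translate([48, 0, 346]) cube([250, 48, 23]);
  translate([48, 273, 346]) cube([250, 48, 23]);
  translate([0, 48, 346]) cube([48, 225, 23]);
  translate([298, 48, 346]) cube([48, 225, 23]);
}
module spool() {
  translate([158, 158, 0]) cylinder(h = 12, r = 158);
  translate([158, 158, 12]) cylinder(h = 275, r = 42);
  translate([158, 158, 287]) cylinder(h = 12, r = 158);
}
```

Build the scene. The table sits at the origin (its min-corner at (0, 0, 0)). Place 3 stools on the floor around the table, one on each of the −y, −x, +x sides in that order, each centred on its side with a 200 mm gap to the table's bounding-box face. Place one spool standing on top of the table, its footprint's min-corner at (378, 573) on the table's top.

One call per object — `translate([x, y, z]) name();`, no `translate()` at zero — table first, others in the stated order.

table();
translate([194, -521, 0]) stool();
translate([-546, 323, 0]) stool();
translate([934, 323, 0]) stool();
translate([378, 573, 717]) spool();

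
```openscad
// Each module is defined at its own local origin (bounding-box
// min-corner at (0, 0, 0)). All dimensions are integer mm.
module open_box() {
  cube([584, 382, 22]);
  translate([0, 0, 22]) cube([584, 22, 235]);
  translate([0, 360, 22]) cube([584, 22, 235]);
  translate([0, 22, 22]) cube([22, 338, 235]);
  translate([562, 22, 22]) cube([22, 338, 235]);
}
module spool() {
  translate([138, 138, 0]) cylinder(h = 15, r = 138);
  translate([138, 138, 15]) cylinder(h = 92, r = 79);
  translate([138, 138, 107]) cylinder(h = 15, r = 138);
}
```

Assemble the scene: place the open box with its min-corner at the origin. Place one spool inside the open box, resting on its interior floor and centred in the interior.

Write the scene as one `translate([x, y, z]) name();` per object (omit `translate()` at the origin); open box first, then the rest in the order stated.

open_box();
translate([154, 53, 22]) spool();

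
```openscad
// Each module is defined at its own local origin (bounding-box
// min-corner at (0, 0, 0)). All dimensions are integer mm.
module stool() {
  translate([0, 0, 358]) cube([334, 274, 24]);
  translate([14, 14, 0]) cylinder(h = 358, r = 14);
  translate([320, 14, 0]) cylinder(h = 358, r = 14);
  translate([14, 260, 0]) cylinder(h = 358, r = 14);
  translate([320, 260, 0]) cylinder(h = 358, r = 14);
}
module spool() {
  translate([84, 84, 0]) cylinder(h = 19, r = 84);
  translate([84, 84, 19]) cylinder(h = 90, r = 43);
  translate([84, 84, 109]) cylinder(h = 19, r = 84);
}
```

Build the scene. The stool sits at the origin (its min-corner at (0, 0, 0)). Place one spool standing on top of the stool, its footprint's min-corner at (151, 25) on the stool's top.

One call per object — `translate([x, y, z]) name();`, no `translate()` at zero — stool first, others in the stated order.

stool();
translate([151, 25, 382]) spool();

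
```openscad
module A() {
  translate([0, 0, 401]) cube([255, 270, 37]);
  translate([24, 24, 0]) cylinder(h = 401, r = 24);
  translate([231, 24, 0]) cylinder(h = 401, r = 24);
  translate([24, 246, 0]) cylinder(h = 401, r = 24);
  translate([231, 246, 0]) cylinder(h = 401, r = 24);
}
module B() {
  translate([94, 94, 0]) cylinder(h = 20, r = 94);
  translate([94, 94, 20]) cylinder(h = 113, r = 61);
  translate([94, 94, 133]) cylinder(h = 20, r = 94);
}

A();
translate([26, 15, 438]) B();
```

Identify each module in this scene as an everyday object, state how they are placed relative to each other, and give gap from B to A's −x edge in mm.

A is a stool. B is a spool. The spool is on top of the stool. The gap from the spool to the stool's −x edge is 26 mm.

The spool's min-x is at 26; the stool's min-x is 0; gap = 26 mm.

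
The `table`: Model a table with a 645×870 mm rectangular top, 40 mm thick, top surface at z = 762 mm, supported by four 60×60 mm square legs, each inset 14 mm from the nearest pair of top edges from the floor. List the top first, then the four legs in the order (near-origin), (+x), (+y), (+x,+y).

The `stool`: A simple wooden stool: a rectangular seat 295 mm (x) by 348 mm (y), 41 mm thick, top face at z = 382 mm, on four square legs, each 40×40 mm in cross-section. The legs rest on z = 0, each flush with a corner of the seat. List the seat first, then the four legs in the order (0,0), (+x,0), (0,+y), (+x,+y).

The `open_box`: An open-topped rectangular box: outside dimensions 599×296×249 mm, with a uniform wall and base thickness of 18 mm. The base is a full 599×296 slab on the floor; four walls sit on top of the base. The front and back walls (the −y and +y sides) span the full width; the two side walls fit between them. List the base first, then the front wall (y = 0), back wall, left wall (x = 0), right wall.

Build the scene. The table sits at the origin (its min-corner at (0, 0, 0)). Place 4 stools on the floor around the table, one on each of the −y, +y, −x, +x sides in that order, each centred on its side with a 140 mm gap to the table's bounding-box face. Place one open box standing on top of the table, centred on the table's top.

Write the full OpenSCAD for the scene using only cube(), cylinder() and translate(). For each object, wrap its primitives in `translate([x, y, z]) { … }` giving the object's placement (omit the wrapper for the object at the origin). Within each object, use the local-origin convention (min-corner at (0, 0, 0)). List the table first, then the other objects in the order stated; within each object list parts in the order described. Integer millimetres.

translate([0, 0, 722]) cube([645, 870, 40]);
translate([14, 14, 0]) cube([60, 60, 722]);
translate([571, 14, 0]) cube([60, 60, 722]);
translate([14, 796, 0]) cube([60, 60, 722]);
translate([571, 796, 0]) cube([60, 60, 722]);
translate([175, -488, 0]) {
  translate([0, 0, 341]) cube([295, 348, 41]);
  cube([40, 40, 341]);
  translate([255, 0, 0]) cube([40, 40, 341]);
  translate([0, 308, 0]) cube([40, 40, 341]);
  translate([255, 308, 0]) cube([40, 40, 341]);
}
translate([175, 1010, 0]) {
  translate([0, 0, 341]) cube([295, 348, 41]);
  cube([40, 40, 341]);
  translate([255, 0, 0]) cube([40, 40, 341]);
  translate([0, 308, 0]) cube([40, 40, 341]);
  translate([255, 308, 0]) cube([40, 40, 341]);
}
translate([-435, 261, 0]) {
  translate([0, 0, 341]) cube([295, 348, 41]);
  cube([40, 40, 341]);
  translate([255, 0, 0]) cube([40, 40, 341]);
  translate([0, 308, 0]) cube([40, 40, 341]);
  translate([255, 308, 0]) cube([40, 40, 341]);
}
translate([785, 261, 0]) {
  translate([0, 0, 341]) cube([295, 348, 41]);
  cube([40, 40, 341]);
  translate([255, 0, 0]) cube([40, 40, 341]);
  translate([0, 308, 0]) cube([40, 40, 341]);
  translate([255, 308, 0]) cube([40, 40, 341]);
}
translate([23, 287, 762]) {
  cube([599, 296, 18]);
  translate([0, 0, 18]) cube([599, 18, 231]);
  translate([0, 278, 18]) cube([599, 18, 231]);
  translate([0, 18, 18]) cube([18, 260, 231]);
  translate([581, 18, 18]) cube([18, 260, 231]);
}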